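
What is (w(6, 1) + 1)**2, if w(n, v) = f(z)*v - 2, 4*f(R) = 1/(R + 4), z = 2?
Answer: 529/576 ≈ 0.91840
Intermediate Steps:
f(R) = 1/(4*(4 + R)) (f(R) = 1/(4*(R + 4)) = 1/(4*(4 + R)))
w(n, v) = -2 + v/24 (w(n, v) = (1/(4*(4 + 2)))*v - 2 = ((1/4)/6)*v - 2 = ((1/4)*(1/6))*v - 2 = v/24 - 2 = -2 + v/24)
(w(6, 1) + 1)**2 = ((-2 + (1/24)*1) + 1)**2 = ((-2 + 1/24) + 1)**2 = (-47/24 + 1)**2 = (-23/24)**2 = 529/576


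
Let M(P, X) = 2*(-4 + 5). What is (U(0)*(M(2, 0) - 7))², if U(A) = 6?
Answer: 900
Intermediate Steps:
M(P, X) = 2 (M(P, X) = 2*1 = 2)
(U(0)*(M(2, 0) - 7))² = (6*(2 - 7))² = (6*(-5))² = (-30)² = 900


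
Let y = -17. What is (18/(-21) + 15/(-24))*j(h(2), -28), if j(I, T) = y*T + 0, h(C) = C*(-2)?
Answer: -1411/2 ≈ -705.50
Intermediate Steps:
h(C) = -2*C
j(I, T) = -17*T (j(I, T) = -17*T + 0 = -17*T)
(18/(-21) + 15/(-24))*j(h(2), -28) = (18/(-21) + 15/(-24))*(-17*(-28)) = (18*(-1/21) + 15*(-1/24))*476 = (-6/7 - 5/8)*476 = -83/56*476 = -1411/2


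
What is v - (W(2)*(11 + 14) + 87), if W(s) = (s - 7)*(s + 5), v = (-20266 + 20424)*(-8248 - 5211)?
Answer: -2125734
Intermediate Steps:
v = -2126522 (v = 158*(-13459) = -2126522)
W(s) = (-7 + s)*(5 + s)
v - (W(2)*(11 + 14) + 87) = -2126522 - ((-35 + 2² - 2*2)*(11 + 14) + 87) = -2126522 - ((-35 + 4 - 4)*25 + 87) = -2126522 - (-35*25 + 87) = -2126522 - (-875 + 87) = -2126522 - 1*(-788) = -2126522 + 788 = -2125734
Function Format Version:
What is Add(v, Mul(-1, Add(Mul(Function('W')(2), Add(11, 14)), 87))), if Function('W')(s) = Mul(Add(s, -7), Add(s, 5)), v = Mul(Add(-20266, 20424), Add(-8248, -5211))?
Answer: -2125734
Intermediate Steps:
v = -2126522 (v = Mul(158, -13459) = -2126522)
Function('W')(s) = Mul(Add(-7, s), Add(5, s))
Add(v, Mul(-1, Add(Mul(Function('W')(2), Add(11, 14)), 87))) = Add(-2126522, Mul(-1, Add(Mul(Add(-35, Pow(2, 2), Mul(-2, 2)), Add(11, 14)), 87))) = Add(-2126522, Mul(-1, Add(Mul(Add(-35, 4, -4), 25), 87))) = Add(-2126522, Mul(-1, Add(Mul(-35, 25), 87))) = Add(-2126522, Mul(-1, Add(-875, 87))) = Add(-2126522, Mul(-1, -788)) = Add(-2126522, 788) = -2125734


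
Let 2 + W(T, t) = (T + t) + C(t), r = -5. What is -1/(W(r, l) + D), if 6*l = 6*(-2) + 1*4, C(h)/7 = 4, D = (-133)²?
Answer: -3/53126 ≈ -5.6470e-5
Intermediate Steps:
D = 17689
C(h) = 28 (C(h) = 7*4 = 28)
l = -4/3 (l = (6*(-2) + 1*4)/6 = (-12 + 4)/6 = (⅙)*(-8) = -4/3 ≈ -1.3333)
W(T, t) = 26 + T + t (W(T, t) = -2 + ((T + t) + 28) = -2 + (28 + T + t) = 26 + T + t)
-1/(W(r, l) + D) = -1/((26 - 5 - 4/3) + 17689) = -1/(59/3 + 17689) = -1/53126/3 = -1*3/53126 = -3/53126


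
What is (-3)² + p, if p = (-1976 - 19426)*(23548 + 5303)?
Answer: -617469093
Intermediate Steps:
p = -617469102 (p = -21402*28851 = -617469102)
(-3)² + p = (-3)² - 617469102 = 9 - 617469102 = -617469093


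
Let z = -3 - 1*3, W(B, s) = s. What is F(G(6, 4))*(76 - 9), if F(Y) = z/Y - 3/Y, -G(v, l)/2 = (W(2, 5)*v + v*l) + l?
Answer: 603/116 ≈ 5.1983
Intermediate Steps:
z = -6 (z = -3 - 3 = -6)
G(v, l) = -10*v - 2*l - 2*l*v (G(v, l) = -2*((5*v + v*l) + l) = -2*((5*v + l*v) + l) = -2*(l + 5*v + l*v) = -10*v - 2*l - 2*l*v)
F(Y) = -9/Y (F(Y) = -6/Y - 3/Y = -9/Y)
F(G(6, 4))*(76 - 9) = (-9/(-10*6 - 2*4 - 2*4*6))*(76 - 9) = -9/(-60 - 8 - 48)*67 = -9/(-116)*67 = -9*(-1/116)*67 = (9/116)*67 = 603/116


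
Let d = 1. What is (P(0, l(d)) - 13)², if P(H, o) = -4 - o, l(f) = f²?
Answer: 324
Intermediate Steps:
(P(0, l(d)) - 13)² = ((-4 - 1*1²) - 13)² = ((-4 - 1*1) - 13)² = ((-4 - 1) - 13)² = (-5 - 13)² = (-18)² = 324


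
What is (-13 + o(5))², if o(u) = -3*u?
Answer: 784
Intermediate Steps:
(-13 + o(5))² = (-13 - 3*5)² = (-13 - 15)² = (-28)² = 784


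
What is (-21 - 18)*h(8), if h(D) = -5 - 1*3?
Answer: 312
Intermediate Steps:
h(D) = -8 (h(D) = -5 - 3 = -8)
(-21 - 18)*h(8) = (-21 - 18)*(-8) = -39*(-8) = 312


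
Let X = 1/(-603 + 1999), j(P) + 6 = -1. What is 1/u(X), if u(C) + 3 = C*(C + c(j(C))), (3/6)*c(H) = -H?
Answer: -1948816/5826903 ≈ -0.33445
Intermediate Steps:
j(P) = -7 (j(P) = -6 - 1 = -7)
c(H) = -2*H (c(H) = 2*(-H) = -2*H)
X = 1/1396 ≈ 0.00071633
u(C) = -3 + C*(14 + C) (u(C) = -3 + C*(C - 2*(-7)) = -3 + C*(C + 14) = -3 + C*(14 + C))
1/u(X) = 1/(-3 + (1/1396)² + 14*(1/1396)) = 1/(-3 + 1/1948816 + 7/698) = 1/(-5826903/1948816) = -1948816/5826903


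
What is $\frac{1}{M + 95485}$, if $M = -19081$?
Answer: $\frac{1}{76404} \approx 1.3088 \cdot 10^{-5}$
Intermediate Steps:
$\frac{1}{M + 95485} = \frac{1}{-19081 + 95485} = \frac{1}{76404}$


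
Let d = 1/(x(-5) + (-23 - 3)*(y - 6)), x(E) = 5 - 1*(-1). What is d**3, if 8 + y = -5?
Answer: 1/125000000 ≈ 8.0000e-9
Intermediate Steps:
y = -13 (y = -8 - 5 = -13)
x(E) = 6 (x(E) = 5 + 1 = 6)
d = 1/500 (d = 1/(6 + (-23 - 3)*(-13 - 6)) = 1/(6 - 26*(-19)) = 1/(6 + 494) = 1/500 ≈ 0.0020000)
d**3 = (1/500)**3 = 1/125000000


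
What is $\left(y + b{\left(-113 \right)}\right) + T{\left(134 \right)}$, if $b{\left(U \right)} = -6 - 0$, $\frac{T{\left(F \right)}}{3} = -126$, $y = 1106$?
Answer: $722$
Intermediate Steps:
$T{\left(F \right)} = -378$ ($T{\left(F \right)} = 3 \left(-126\right) = -378$)
$b{\left(U \right)} = -6$ ($b{\left(U \right)} = -6 + 0 = -6$)
$\left(y + b{\left(-113 \right)}\right) + T{\left(134 \right)} = \left(1106 - 6\right) - 378 = 1100 - 378 = 722$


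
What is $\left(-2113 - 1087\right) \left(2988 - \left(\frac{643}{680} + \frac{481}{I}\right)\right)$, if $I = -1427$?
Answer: $- \frac{231907615920}{24259} \approx -9.5596 \cdot 10^{6}$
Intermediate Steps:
$\left(-2113 - 1087\right) \left(2988 - \left(\frac{643}{680} + \frac{481}{I}\right)\right) = \left(-2113 - 1087\right) \left(2988 - \left(- \frac{481}{1427} + \frac{643}{680}\right)\right) = - 3200 \left(2988 - \frac{590481}{970360}\right) = \left(-3200\right) \frac{2898845199}{970360} = - \frac{231907615920}{24259}$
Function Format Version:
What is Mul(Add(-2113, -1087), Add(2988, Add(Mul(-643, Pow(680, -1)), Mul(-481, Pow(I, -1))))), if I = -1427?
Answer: Rational(-231907615920, 24259) ≈ -9.5596e+6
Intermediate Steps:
Mul(Add(-2113, -1087), Add(2988, Add(Mul(-643, Pow(680, -1)), Mul(-481, Pow(I, -1))))) = Mul(Add(-2113, -1087), Add(2988, Add(Mul(-643, Pow(680, -1)), Mul(-481, Pow(-1427, -1))))) = Mul(-3200, Add(2988, Add(Mul(-643, Rational(1, 680)), Mul(-481, Rational(-1, 1427))))) = Mul(-3200, Add(2988, Add(Rational(-643, 680), Rational(481, 1427)))) = Mul(-3200, Add(2988, Rational(-590481, 970360))) = Mul(-3200, Rational(2898845199, 970360)) = Rational(-231907615920, 24259)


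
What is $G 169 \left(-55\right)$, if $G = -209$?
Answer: $1942655$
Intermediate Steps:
$G 169 \left(-55\right) = \left(-209\right) 169 \left(-55\right) = \left(-35321\right) \left(-55\right) = 1942655$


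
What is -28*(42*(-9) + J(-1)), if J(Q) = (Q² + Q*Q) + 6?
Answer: 10360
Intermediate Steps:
J(Q) = 6 + 2*Q² (J(Q) = (Q² + Q²) + 6 = 2*Q² + 6 = 6 + 2*Q²)
-28*(42*(-9) + J(-1)) = -28*(42*(-9) + (6 + 2*(-1)²)) = -28*(-378 + (6 + 2*1)) = -28*(-378 + (6 + 2)) = -28*(-378 + 8) = -28*(-370) = 10360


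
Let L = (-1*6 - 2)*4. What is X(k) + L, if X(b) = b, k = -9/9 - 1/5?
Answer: -166/5 ≈ -33.200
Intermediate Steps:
k = -6/5 (k = -9*⅑ - 1*⅕ = -1 - ⅕ = -6/5 ≈ -1.2000)
L = -32 (L = (-6 - 2)*4 = -8*4 = -32)
X(k) + L = -6/5 - 32 = -166/5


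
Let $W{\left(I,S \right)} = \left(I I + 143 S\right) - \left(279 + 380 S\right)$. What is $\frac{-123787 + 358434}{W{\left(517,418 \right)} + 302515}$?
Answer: $\frac{234647}{470459} \approx 0.49876$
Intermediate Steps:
$W{\left(I,S \right)} = -279 + I^{2} - 237 S$ ($W{\left(I,S \right)} = \left(I^{2} + 143 S\right) - \left(279 + 380 S\right) = -279 + I^{2} - 237 S$)
$\frac{-123787 + 358434}{W{\left(517,418 \right)} + 302515} = \frac{-123787 + 358434}{\left(-279 + 517^{2} - 99066\right) + 302515} = \frac{234647}{\left(-279 + 267289 - 99066\right) + 302515} = \frac{234647}{167944 + 302515} = \frac{234647}{470459}$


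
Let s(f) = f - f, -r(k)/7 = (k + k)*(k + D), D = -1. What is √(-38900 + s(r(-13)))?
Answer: 10*I*√389 ≈ 197.23*I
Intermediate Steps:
r(k) = -14*k*(-1 + k) (r(k) = -7*(k + k)*(k - 1) = -7*2*k*(-1 + k) = -14*k*(-1 + k))
s(f) = 0
√(-38900 + s(r(-13))) = √(-38900 + 0) = √(-38900) = 10*I*√389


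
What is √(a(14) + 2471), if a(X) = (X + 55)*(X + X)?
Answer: √4403 ≈ 66.355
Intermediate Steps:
a(X) = 2*X*(55 + X) (a(X) = (55 + X)*(2*X) = 2*X*(55 + X))
√(a(14) + 2471) = √(2*14*(55 + 14) + 2471) = √(2*14*69 + 2471) = √(1932 + 2471) = √4403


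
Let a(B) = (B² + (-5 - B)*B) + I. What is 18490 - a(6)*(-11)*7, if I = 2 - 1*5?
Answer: 15949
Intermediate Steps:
I = -3 (I = 2 - 5 = -3)
a(B) = -3 + B² + B*(-5 - B) (a(B) = (B² + (-5 - B)*B) - 3 = (B² + B*(-5 - B)) - 3 = -3 + B² + B*(-5 - B))
18490 - a(6)*(-11)*7 = 18490 - (-3 - 5*6)*(-11)*7 = 18490 - (-3 - 30)*(-11)*7 = 18490 - (-33*(-11))*7 = 18490 - 363*7 = 18490 - 1*2541 = 18490 - 2541 = 15949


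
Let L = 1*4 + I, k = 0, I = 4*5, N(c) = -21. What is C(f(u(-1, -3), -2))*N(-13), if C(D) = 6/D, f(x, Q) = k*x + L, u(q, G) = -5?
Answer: -21/4 ≈ -5.2500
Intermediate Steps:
I = 20
L = 24 (L = 1*4 + 20 = 4 + 20 = 24)
f(x, Q) = 24 (f(x, Q) = 0*x + 24 = 0 + 24 = 24)
C(f(u(-1, -3), -2))*N(-13) = (6/24)*(-21) = (6*(1/24))*(-21) = (¼)*(-21) = -21/4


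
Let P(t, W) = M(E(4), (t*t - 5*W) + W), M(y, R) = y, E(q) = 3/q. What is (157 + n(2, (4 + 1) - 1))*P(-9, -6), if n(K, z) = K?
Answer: 477/4 ≈ 119.25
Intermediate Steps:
P(t, W) = ¾ (P(t, W) = 3/4 = 3*(¼) = ¾)
(157 + n(2, (4 + 1) - 1))*P(-9, -6) = (157 + 2)*(¾) = 159*(¾) = 477/4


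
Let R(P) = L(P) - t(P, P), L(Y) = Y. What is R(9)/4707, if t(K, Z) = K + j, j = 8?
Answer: -8/4707 ≈ -0.0016996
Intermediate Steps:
t(K, Z) = 8 + K (t(K, Z) = K + 8 = 8 + K)
R(P) = -8 (R(P) = P - (8 + P) = P + (-8 - P) = -8)
R(9)/4707 = -8/4707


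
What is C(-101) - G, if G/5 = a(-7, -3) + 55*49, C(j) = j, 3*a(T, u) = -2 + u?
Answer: -40703/3 ≈ -13568.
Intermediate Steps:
a(T, u) = -⅔ + u/3 (a(T, u) = (-2 + u)/3 = -⅔ + u/3)
G = 40400/3 (G = 5*((-⅔ + (⅓)*(-3)) + 55*49) = 5*((-⅔ - 1) + 2695) = 5*(-5/3 + 2695) = 5*(8080/3) = 40400/3 ≈ 13467.)
C(-101) - G = -101 - 1*40400/3 = -101 - 40400/3 = -40703/3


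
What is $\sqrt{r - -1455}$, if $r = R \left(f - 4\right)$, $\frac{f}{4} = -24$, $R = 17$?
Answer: $7 i \sqrt{5} \approx 15.652 i$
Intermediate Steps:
$f = -96$ ($f = 4 \left(-24\right) = -96$)
$r = -1700$ ($r = 17 \left(-96 - 4\right) = 17 \left(-100\right) = -1700$)
$\sqrt{r - -1455} = \sqrt{-1700 - -1455} = \sqrt{-1700 + \left(-759 + 2214\right)} = \sqrt{-1700 + 1455} = \sqrt{-245} = 7 i \sqrt{5}$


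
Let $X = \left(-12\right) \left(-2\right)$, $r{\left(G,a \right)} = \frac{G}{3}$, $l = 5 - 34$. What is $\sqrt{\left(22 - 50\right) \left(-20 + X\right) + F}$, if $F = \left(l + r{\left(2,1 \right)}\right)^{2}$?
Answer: $\frac{\sqrt{6217}}{3} \approx 26.283$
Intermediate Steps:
$l = -29$ ($l = 5 - 34 = -29$)
$r{\left(G,a \right)} = \frac{G}{3}$ ($r{\left(G,a \right)} = G \frac{1}{3} = \frac{G}{3}$)
$X = 24$
$F = \frac{7225}{9}$ ($F = \left(-29 + \frac{1}{3} \cdot 2\right)^{2} = \left(-29 + \frac{2}{3}\right)^{2} = \left(- \frac{85}{3}\right)^{2} = \frac{7225}{9} \approx 802.78$)
$\sqrt{\left(22 - 50\right) \left(-20 + X\right) + F} = \sqrt{\left(22 - 50\right) \left(-20 + 24\right) + \frac{7225}{9}} = \sqrt{\left(22 - 50\right) 4 + \frac{7225}{9}} = \sqrt{\left(-28\right) 4 + \frac{7225}{9}} = \sqrt{-112 + \frac{7225}{9}} = \sqrt{\frac{6217}{9}} = \frac{\sqrt{6217}}{3}$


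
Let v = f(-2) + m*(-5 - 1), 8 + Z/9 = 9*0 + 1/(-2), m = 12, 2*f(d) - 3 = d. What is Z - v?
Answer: -5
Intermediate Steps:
f(d) = 3/2 + d/2
Z = -153/2 (Z = -72 + 9*(9*0 + 1/(-2)) = -72 + 9*(0 - 1/2) = -72 + 9*(-1/2) = -72 - 9/2 = -153/2 ≈ -76.500)
v = -143/2 (v = (3/2 + (1/2)*(-2)) + 12*(-5 - 1) = (3/2 - 1) + 12*(-6) = 1/2 - 72 = -143/2 ≈ -71.500)
Z - v = -153/2 - 1*(-143/2) = -153/2 + 143/2 = -5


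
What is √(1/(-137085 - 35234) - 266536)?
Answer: I*√7914476741638215/172319 ≈ 516.27*I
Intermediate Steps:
√(1/(-137085 - 35234) - 266536) = √(1/(-172319) - 266536) = √(-1/172319 - 266536) = √(-45929216985/172319) = I*√7914476741638215/172319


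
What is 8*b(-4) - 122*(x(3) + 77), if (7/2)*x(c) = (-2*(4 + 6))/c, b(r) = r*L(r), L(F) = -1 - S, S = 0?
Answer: -191722/21 ≈ -9129.6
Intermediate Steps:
L(F) = -1 (L(F) = -1 - 1*0 = -1 + 0 = -1)
b(r) = -r (b(r) = r*(-1) = -r)
x(c) = -40/(7*c) (x(c) = 2*((-2*(4 + 6))/c)/7 = 2*((-2*10)/c)/7 = 2*(-20/c)/7 = -40/(7*c))
8*b(-4) - 122*(x(3) + 77) = 8*(-1*(-4)) - 122*(-40/7/3 + 77) = 8*4 - 122*(-40/7*⅓ + 77) = 32 - 122*(-40/21 + 77) = 32 - 122*1577/21 = 32 - 192394/21 = -191722/21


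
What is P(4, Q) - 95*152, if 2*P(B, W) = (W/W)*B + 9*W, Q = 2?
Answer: -14429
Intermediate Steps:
P(B, W) = B/2 + 9*W/2 (P(B, W) = ((W/W)*B + 9*W)/2 = (1*B + 9*W)/2 = (B + 9*W)/2 = B/2 + 9*W/2)
P(4, Q) - 95*152 = ((1/2)*4 + (9/2)*2) - 95*152 = (2 + 9) - 14440 = 11 - 14440 = -14429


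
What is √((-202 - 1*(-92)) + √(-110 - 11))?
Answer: √(-110 + 11*I) ≈ 0.52375 + 10.501*I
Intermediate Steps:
√((-202 - 1*(-92)) + √(-110 - 11)) = √((-202 + 92) + √(-121)) = √(-110 + 11*I)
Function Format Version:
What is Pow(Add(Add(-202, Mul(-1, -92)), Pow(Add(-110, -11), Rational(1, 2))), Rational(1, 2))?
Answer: Pow(Add(-110, Mul(11, I)), Rational(1, 2)) ≈ Add(0.52375, Mul(10.501, I))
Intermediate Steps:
Pow(Add(Add(-202, Mul(-1, -92)), Pow(Add(-110, -11), Rational(1, 2))), Rational(1, 2)) = Pow(Add(Add(-202, 92), Pow(-121, Rational(1, 2))), Rational(1, 2)) = Pow(Add(-110, Mul(11, I)), Rational(1, 2))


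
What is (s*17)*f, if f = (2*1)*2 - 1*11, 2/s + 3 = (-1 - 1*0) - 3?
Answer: 34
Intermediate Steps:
s = -2/7 (s = 2/(-3 + ((-1 - 1*0) - 3)) = 2/(-3 + ((-1 + 0) - 3)) = 2/(-3 + (-1 - 3)) = 2/(-3 - 4) = 2/(-7) = 2*(-1/7) = -2/7 ≈ -0.28571)
f = -7 (f = 2*2 - 11 = 4 - 11 = -7)
(s*17)*f = -2/7*17*(-7) = -34/7*(-7) = 34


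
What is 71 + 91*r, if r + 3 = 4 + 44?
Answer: 4166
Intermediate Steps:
r = 45 (r = -3 + (4 + 44) = -3 + 48 = 45)
71 + 91*r = 71 + 91*45 = 71 + 4095 = 4166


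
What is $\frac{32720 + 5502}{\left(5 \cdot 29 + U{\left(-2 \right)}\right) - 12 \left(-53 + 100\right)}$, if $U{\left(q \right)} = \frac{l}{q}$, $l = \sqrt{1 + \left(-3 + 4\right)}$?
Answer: $- \frac{32030036}{351121} + \frac{38222 \sqrt{2}}{351121} \approx -91.068$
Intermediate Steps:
$l = \sqrt{2}$ ($l = \sqrt{1 + 1} = \sqrt{2} \approx 1.4142$)
$U{\left(q \right)} = \frac{\sqrt{2}}{q}$
$\frac{32720 + 5502}{\left(5 \cdot 29 + U{\left(-2 \right)}\right) - 12 \left(-53 + 100\right)} = \frac{32720 + 5502}{\left(5 \cdot 29 + \frac{\sqrt{2}}{-2}\right) - 12 \left(-53 + 100\right)} = \frac{38222}{\left(145 + \sqrt{2} \left(- \frac{1}{2}\right)\right) - 564} = \frac{38222}{\left(145 - \frac{\sqrt{2}}{2}\right) - 564} = \frac{38222}{-419 - \frac{\sqrt{2}}{2}}$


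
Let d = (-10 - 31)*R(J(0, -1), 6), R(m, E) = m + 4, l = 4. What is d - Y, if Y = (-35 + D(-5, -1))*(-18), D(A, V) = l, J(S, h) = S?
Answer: -722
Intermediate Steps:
D(A, V) = 4
R(m, E) = 4 + m
d = -164 (d = (-10 - 31)*(4 + 0) = -41*4 = -164)
Y = 558 (Y = (-35 + 4)*(-18) = -31*(-18) = 558)
d - Y = -164 - 1*558 = -164 - 558 = -722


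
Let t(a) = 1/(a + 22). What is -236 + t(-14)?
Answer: -1887/8 ≈ -235.88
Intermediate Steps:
t(a) = 1/(22 + a)
-236 + t(-14) = -236 + 1/(22 - 14) = -236 + 1/8 = -1887/8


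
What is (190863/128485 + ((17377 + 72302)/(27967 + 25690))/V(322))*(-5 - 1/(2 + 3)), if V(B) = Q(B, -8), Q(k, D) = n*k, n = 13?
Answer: -6125845380663/792823759175 ≈ -7.7266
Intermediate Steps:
Q(k, D) = 13*k
V(B) = 13*B
(190863/128485 + ((17377 + 72302)/(27967 + 25690))/V(322))*(-5 - 1/(2 + 3)) = (190863/128485 + ((17377 + 72302)/(27967 + 25690))/((13*322)))*(-5 - 1/(2 + 3)) = (190863*(1/128485) + (89679/53657)/4186)*(-5 - 1/5) = (190863/128485 + (89679*(1/53657))*(1/4186))*(-5 - 1*⅕) = (190863/128485 + (89679/53657)*(1/4186))*(-5 - ⅕) = (190863/128485 + 89679/224608202)*(-26/5) = (6125845380663/4122683547710)*(-26/5) = -6125845380663/792823759175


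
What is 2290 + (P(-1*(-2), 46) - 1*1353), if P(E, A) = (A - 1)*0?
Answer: 937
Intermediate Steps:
P(E, A) = 0 (P(E, A) = (-1 + A)*0 = 0)
2290 + (P(-1*(-2), 46) - 1*1353) = 2290 + (0 - 1*1353) = 2290 + (0 - 1353) = 2290 - 1353 = 937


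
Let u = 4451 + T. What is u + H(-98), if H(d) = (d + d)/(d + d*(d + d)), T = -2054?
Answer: 467413/195 ≈ 2397.0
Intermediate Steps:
u = 2397 (u = 4451 - 2054 = 2397)
H(d) = 2*d/(d + 2*d**2) (H(d) = (2*d)/(d + d*(2*d)) = (2*d)/(d + 2*d**2) = 2*d/(d + 2*d**2))
u + H(-98) = 2397 + 2/(1 + 2*(-98)) = 2397 + 2/(1 - 196) = 2397 + 2/(-195) = 2397 + 2*(-1/195) = 2397 - 2/195 = 467413/195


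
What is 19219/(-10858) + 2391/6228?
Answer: -15622409/11270604 ≈ -1.3861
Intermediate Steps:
19219/(-10858) + 2391/6228 = 19219*(-1/10858) + 2391*(1/6228) = -19219/10858 + 797/2076 = -15622409/11270604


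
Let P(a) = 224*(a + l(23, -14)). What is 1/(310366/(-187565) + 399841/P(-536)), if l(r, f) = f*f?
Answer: -81628288/563620867 ≈ -0.14483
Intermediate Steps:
l(r, f) = f**2
P(a) = 43904 + 224*a (P(a) = 224*(a + (-14)**2) = 224*(a + 196) = 224*(196 + a) = 43904 + 224*a)
1/(310366/(-187565) + 399841/P(-536)) = 1/(310366/(-187565) + 399841/(43904 + 224*(-536))) = 1/(310366*(-1/187565) + 399841/(43904 - 120064)) = 1/(-44338/26795 + 399841/(-76160)) = 1/(-44338/26795 + 399841*(-1/76160)) = 1/(-44338/26795 - 399841/76160) = 1/(-563620867/81628288) = -81628288/563620867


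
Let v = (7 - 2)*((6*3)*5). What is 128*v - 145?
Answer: 57455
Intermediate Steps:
v = 450 (v = 5*(18*5) = 5*90 = 450)
128*v - 145 = 128*450 - 145 = 57600 - 145 = 57455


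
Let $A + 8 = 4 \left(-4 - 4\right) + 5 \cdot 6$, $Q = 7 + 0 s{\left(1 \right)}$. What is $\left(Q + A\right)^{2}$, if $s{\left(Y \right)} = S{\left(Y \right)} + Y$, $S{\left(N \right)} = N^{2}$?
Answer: $9$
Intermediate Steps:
$s{\left(Y \right)} = Y + Y^{2}$ ($s{\left(Y \right)} = Y^{2} + Y = Y + Y^{2}$)
$Q = 7$ ($Q = 7 + 0 \cdot 1 \left(1 + 1\right) = 7 + 0 \cdot 1 \cdot 2 = 7 + 0 \cdot 2 = 7 + 0 = 7$)
$A = -10$ ($A = -8 + \left(4 \left(-4 - 4\right) + 5 \cdot 6\right) = -8 + \left(4 \left(-8\right) + 30\right) = -8 + \left(-32 + 30\right) = -8 - 2 = -10$)
$\left(Q + A\right)^{2} = \left(7 - 10\right)^{2} = \left(-3\right)^{2} = 9$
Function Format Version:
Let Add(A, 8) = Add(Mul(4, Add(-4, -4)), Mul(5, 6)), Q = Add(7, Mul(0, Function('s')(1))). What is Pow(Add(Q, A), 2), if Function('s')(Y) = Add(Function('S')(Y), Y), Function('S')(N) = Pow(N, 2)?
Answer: 9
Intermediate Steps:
Function('s')(Y) = Add(Y, Pow(Y, 2)) (Function('s')(Y) = Add(Pow(Y, 2), Y) = Add(Y, Pow(Y, 2)))
Q = 7 (Q = Add(7, Mul(0, Mul(1, Add(1, 1)))) = Add(7, Mul(0, Mul(1, 2))) = Add(7, Mul(0, 2)) = Add(7, 0) = 7)
A = -10 (A = Add(-8, Add(Mul(4, Add(-4, -4)), Mul(5, 6))) = Add(-8, Add(Mul(4, -8), 30)) = Add(-8, Add(-32, 30)) = Add(-8, -2) = -10)
Pow(Add(Q, A), 2) = Pow(Add(7, -10), 2) = Pow(-3, 2) = 9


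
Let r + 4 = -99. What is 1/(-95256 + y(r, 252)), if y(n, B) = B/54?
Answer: -3/285754 ≈ -1.0499e-5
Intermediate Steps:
r = -103 (r = -4 - 99 = -103)
y(n, B) = B/54 (y(n, B) = B*(1/54) = B/54)
1/(-95256 + y(r, 252)) = 1/(-95256 + (1/54)*252) = 1/(-95256 + 14/3) = 1/(-285754/3) = -3/285754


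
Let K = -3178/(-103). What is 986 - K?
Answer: 98380/103 ≈ 955.15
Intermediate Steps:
K = 3178/103 (K = -3178*(-1/103) = 3178/103 ≈ 30.854)
986 - K = 986 - 1*3178/103 = 986 - 3178/103 = 98380/103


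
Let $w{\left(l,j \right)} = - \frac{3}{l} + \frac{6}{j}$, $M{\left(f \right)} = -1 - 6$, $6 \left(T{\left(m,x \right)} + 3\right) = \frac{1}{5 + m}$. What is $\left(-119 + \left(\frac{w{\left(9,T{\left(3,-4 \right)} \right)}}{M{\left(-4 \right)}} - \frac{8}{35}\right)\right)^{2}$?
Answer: $\frac{65038260676}{4601025} \approx 14136.0$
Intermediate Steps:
$T{\left(m,x \right)} = -3 + \frac{1}{6 \left(5 + m\right)}$
$M{\left(f \right)} = -7$ ($M{\left(f \right)} = -1 - 6 = -7$)
$\left(-119 + \left(\frac{w{\left(9,T{\left(3,-4 \right)} \right)}}{M{\left(-4 \right)}} - \frac{8}{35}\right)\right)^{2} = \left(-119 - \left(\frac{8}{35} - \frac{- \frac{3}{9} + \frac{6}{\frac{1}{6} \frac{1}{5 + 3} \left(-89 - 54\right)}}{-7}\right)\right)^{2} = \left(-119 - \left(\frac{8}{35} - \left(\left(-3\right) \frac{1}{9} + \frac{6}{\frac{1}{6} \cdot \frac{1}{8} \left(-89 - 54\right)}\right) \left(- \frac{1}{7}\right)\right)\right)^{2} = \left(-119 - \left(\frac{8}{35} - \left(- \frac{1}{3} + \frac{6}{\frac{1}{6} \cdot \frac{1}{8} \left(-143\right)}\right) \left(- \frac{1}{7}\right)\right)\right)^{2} = \left(-119 - \left(\frac{8}{35} - \left(- \frac{1}{3} + \frac{6}{- \frac{143}{48}}\right) \left(- \frac{1}{7}\right)\right)\right)^{2} = \left(-119 - \left(\frac{8}{35} - \left(- \frac{1}{3} + 6 \left(- \frac{48}{143}\right)\right) \left(- \frac{1}{7}\right)\right)\right)^{2} = \left(-119 - \left(\frac{8}{35} - \left(- \frac{1}{3} - \frac{288}{143}\right) \left(- \frac{1}{7}\right)\right)\right)^{2} = \left(-119 - - \frac{229}{2145}\right)^{2} = \left(-119 + \left(\frac{1007}{3003} - \frac{8}{35}\right)\right)^{2} = \left(-119 + \frac{229}{2145}\right)^{2} = \left(- \frac{255026}{2145}\right)^{2} = \frac{65038260676}{4601025}$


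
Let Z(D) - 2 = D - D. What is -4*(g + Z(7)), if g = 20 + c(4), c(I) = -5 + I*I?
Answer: -132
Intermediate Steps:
c(I) = -5 + I²
g = 31 (g = 20 + (-5 + 4²) = 20 + (-5 + 16) = 20 + 11 = 31)
Z(D) = 2 (Z(D) = 2 + (D - D) = 2 + 0 = 2)
-4*(g + Z(7)) = -4*(31 + 2) = -4*33 = -132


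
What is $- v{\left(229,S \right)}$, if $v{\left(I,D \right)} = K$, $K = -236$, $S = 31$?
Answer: $236$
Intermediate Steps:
$v{\left(I,D \right)} = -236$
$- v{\left(229,S \right)} = \left(-1\right) \left(-236\right) = 236$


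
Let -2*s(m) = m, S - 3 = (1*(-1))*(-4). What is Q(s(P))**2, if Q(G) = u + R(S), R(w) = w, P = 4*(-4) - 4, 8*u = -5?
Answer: 2601/64 ≈ 40.641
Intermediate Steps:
u = -5/8 (u = (1/8)*(-5) = -5/8 ≈ -0.62500)
S = 7 (S = 3 + (1*(-1))*(-4) = 3 - 1*(-4) = 3 + 4 = 7)
P = -20 (P = -16 - 4 = -20)
s(m) = -m/2
Q(G) = 51/8 (Q(G) = -5/8 + 7 = 51/8)
Q(s(P))**2 = (51/8)**2 = 2601/64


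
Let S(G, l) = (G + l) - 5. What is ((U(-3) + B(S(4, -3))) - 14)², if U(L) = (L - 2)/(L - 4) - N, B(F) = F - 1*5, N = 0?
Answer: 24336/49 ≈ 496.65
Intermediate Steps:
S(G, l) = -5 + G + l
B(F) = -5 + F (B(F) = F - 5 = -5 + F)
U(L) = (-2 + L)/(-4 + L) (U(L) = (L - 2)/(L - 4) - 1*0 = (-2 + L)/(-4 + L) + 0 = (-2 + L)/(-4 + L))
((U(-3) + B(S(4, -3))) - 14)² = (((-2 - 3)/(-4 - 3) + (-5 + (-5 + 4 - 3))) - 14)² = ((-5/(-7) + (-5 - 4)) - 14)² = ((-⅐*(-5) - 9) - 14)² = ((5/7 - 9) - 14)² = (-58/7 - 14)² = (-156/7)² = 24336/49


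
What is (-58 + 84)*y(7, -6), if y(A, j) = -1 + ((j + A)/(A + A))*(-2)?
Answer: -208/7 ≈ -29.714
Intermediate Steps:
y(A, j) = -1 - (A + j)/A (y(A, j) = -1 + ((A + j)/((2*A)))*(-2) = -1 + ((A + j)*(1/(2*A)))*(-2) = -1 + ((A + j)/(2*A))*(-2) = -1 - (A + j)/A)
(-58 + 84)*y(7, -6) = (-58 + 84)*(-2 - 1*(-6)/7) = 26*(-2 - 1*(-6)*⅐) = 26*(-2 + 6/7) = 26*(-8/7) = -208/7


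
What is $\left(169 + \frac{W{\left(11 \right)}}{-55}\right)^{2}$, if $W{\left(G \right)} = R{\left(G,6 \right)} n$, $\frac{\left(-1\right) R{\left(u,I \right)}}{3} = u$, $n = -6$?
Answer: $\frac{683929}{25} \approx 27357.0$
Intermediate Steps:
$R{\left(u,I \right)} = - 3 u$
$W{\left(G \right)} = 18 G$ ($W{\left(G \right)} = - 3 G \left(-6\right) = 18 G$)
$\left(169 + \frac{W{\left(11 \right)}}{-55}\right)^{2} = \left(169 + \frac{18 \cdot 11}{-55}\right)^{2} = \left(169 + 198 \left(- \frac{1}{55}\right)\right)^{2} = \left(169 - \frac{18}{5}\right)^{2} = \left(\frac{827}{5}\right)^{2} = \frac{683929}{25}$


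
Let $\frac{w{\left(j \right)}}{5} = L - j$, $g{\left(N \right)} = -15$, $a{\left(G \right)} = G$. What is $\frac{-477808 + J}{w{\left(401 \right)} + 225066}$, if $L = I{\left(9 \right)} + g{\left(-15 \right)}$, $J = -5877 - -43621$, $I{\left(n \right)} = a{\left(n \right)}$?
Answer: $- \frac{440064}{223031} \approx -1.9731$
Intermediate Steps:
$I{\left(n \right)} = n$
$J = 37744$ ($J = -5877 + 43621 = 37744$)
$L = -6$ ($L = 9 - 15 = -6$)
$w{\left(j \right)} = -30 - 5 j$ ($w{\left(j \right)} = 5 \left(-6 - j\right) = -30 - 5 j$)
$\frac{-477808 + J}{w{\left(401 \right)} + 225066} = \frac{-477808 + 37744}{\left(-30 - 2005\right) + 225066} = - \frac{440064}{\left(-30 - 2005\right) + 225066} = - \frac{440064}{-2035 + 225066} = - \frac{440064}{223031}$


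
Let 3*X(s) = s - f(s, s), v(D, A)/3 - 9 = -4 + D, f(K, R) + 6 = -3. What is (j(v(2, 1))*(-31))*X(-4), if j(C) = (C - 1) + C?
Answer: -6355/3 ≈ -2118.3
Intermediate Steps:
f(K, R) = -9 (f(K, R) = -6 - 3 = -9)
v(D, A) = 15 + 3*D (v(D, A) = 27 + 3*(-4 + D) = 27 + (-12 + 3*D) = 15 + 3*D)
j(C) = -1 + 2*C (j(C) = (-1 + C) + C = -1 + 2*C)
X(s) = 3 + s/3 (X(s) = (s - 1*(-9))/3 = (s + 9)/3 = (9 + s)/3 = 3 + s/3)
(j(v(2, 1))*(-31))*X(-4) = ((-1 + 2*(15 + 3*2))*(-31))*(3 + (⅓)*(-4)) = ((-1 + 2*(15 + 6))*(-31))*(3 - 4/3) = ((-1 + 2*21)*(-31))*(5/3) = ((-1 + 42)*(-31))*(5/3) = (41*(-31))*(5/3) = -1271*5/3 = -6355/3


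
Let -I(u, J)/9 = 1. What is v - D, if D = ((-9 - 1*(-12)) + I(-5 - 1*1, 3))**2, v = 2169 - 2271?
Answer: -138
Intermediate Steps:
I(u, J) = -9 (I(u, J) = -9*1 = -9)
v = -102
D = 36 (D = ((-9 - 1*(-12)) - 9)**2 = ((-9 + 12) - 9)**2 = (3 - 9)**2 = (-6)**2 = 36)
v - D = -102 - 1*36 = -102 - 36 = -138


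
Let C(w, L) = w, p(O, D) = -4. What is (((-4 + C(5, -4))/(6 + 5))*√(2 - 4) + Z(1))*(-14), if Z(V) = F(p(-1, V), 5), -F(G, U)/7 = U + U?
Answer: 980 - 14*I*√2/11 ≈ 980.0 - 1.7999*I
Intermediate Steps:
F(G, U) = -14*U (F(G, U) = -7*(U + U) = -14*U)
Z(V) = -70 (Z(V) = -14*5 = -70)
(((-4 + C(5, -4))/(6 + 5))*√(2 - 4) + Z(1))*(-14) = (((-4 + 5)/(6 + 5))*√(2 - 4) - 70)*(-14) = ((1/11)*√(-2) - 70)*(-14) = ((1*(1/11))*(I*√2) - 70)*(-14) = ((I*√2)/11 - 70)*(-14) = (I*√2/11 - 70)*(-14) = (-70 + I*√2/11)*(-14) = 980 - 14*I*√2/11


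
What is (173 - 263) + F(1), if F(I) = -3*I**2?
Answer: -93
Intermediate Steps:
(173 - 263) + F(1) = (173 - 263) - 3*1**2 = -90 - 3*1 = -90 - 3 = -93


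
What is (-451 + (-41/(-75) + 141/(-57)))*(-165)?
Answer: 7099631/95 ≈ 74733.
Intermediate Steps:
(-451 + (-41/(-75) + 141/(-57)))*(-165) = (-451 + (-41*(-1/75) + 141*(-1/57)))*(-165) = (-451 + (41/75 - 47/19))*(-165) = (-451 - 2746/1425)*(-165) = -645421/1425*(-165) = 7099631/95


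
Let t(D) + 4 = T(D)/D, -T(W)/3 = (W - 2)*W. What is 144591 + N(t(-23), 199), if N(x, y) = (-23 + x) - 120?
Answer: 144519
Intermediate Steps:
T(W) = -3*W*(-2 + W) (T(W) = -3*(W - 2)*W = -3*(-2 + W)*W = -3*W*(-2 + W))
t(D) = 2 - 3*D (t(D) = -4 + (3*D*(2 - D))/D = -4 + (6 - 3*D) = 2 - 3*D)
N(x, y) = -143 + x
144591 + N(t(-23), 199) = 144591 + (-143 + (2 - 3*(-23))) = 144591 + (-143 + (2 + 69)) = 144591 + (-143 + 71) = 144591 - 72 = 144519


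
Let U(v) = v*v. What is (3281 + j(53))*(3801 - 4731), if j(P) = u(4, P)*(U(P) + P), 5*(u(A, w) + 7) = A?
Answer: 13450962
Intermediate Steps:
U(v) = v**2
u(A, w) = -7 + A/5
j(P) = -31*P/5 - 31*P**2/5 (j(P) = (-7 + (1/5)*4)*(P**2 + P) = (-7 + 4/5)*(P + P**2) = -31*(P + P**2)/5 = -31*P/5 - 31*P**2/5)
(3281 + j(53))*(3801 - 4731) = (3281 + (31/5)*53*(-1 - 1*53))*(3801 - 4731) = (3281 + (31/5)*53*(-1 - 53))*(-930) = (3281 + (31/5)*53*(-54))*(-930) = (3281 - 88722/5)*(-930) = -72317/5*(-930) = 13450962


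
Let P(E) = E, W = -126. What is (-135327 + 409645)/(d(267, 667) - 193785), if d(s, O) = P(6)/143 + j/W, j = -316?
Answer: -2471330862/1745786093 ≈ -1.4156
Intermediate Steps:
d(s, O) = 22972/9009 (d(s, O) = 6/143 - 316/(-126) = 6*(1/143) - 316*(-1/126) = 6/143 + 158/63 = 22972/9009)
(-135327 + 409645)/(d(267, 667) - 193785) = (-135327 + 409645)/(22972/9009 - 193785) = 274318/(-1745786093/9009) = 274318*(-9009/1745786093) = -2471330862/1745786093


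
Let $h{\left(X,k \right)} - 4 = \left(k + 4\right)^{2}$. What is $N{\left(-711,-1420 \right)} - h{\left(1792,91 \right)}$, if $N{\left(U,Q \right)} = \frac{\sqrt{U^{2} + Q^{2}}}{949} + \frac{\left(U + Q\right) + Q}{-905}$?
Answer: $- \frac{8167694}{905} + \frac{\sqrt{2521921}}{949} \approx -9023.4$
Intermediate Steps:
$h{\left(X,k \right)} = 4 + \left(4 + k\right)^{2}$ ($h{\left(X,k \right)} = 4 + \left(k + 4\right)^{2} = 4 + \left(4 + k\right)^{2}$)
$N{\left(U,Q \right)} = - \frac{2 Q}{905} - \frac{U}{905} + \frac{\sqrt{Q^{2} + U^{2}}}{949}$ ($N{\left(U,Q \right)} = \sqrt{Q^{2} + U^{2}} \cdot \frac{1}{949} + \left(\left(Q + U\right) + Q\right) \left(- \frac{1}{905}\right) = \frac{\sqrt{Q^{2} + U^{2}}}{949} + \left(U + 2 Q\right) \left(- \frac{1}{905}\right) = \frac{\sqrt{Q^{2} + U^{2}}}{949} - \left(\frac{U}{905} + \frac{2 Q}{905}\right) = - \frac{2 Q}{905} - \frac{U}{905} + \frac{\sqrt{Q^{2} + U^{2}}}{949}$)
$N{\left(-711,-1420 \right)} - h{\left(1792,91 \right)} = \left(\left(- \frac{2}{905}\right) \left(-1420\right) - - \frac{711}{905} + \frac{\sqrt{\left(-1420\right)^{2} + \left(-711\right)^{2}}}{949}\right) - \left(4 + \left(4 + 91\right)^{2}\right) = \left(\frac{568}{181} + \frac{711}{905} + \frac{\sqrt{2016400 + 505521}}{949}\right) - \left(4 + 95^{2}\right) = \left(\frac{568}{181} + \frac{711}{905} + \frac{\sqrt{2521921}}{949}\right) - \left(4 + 9025\right) = \left(\frac{3551}{905} + \frac{\sqrt{2521921}}{949}\right) - 9029 = - \frac{8167694}{905} + \frac{\sqrt{2521921}}{949}$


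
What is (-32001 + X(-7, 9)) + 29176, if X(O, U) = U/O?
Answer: -19784/7 ≈ -2826.3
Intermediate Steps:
(-32001 + X(-7, 9)) + 29176 = (-32001 + 9/(-7)) + 29176 = (-32001 + 9*(-⅐)) + 29176 = (-32001 - 9/7) + 29176 = -224016/7 + 29176 = -19784/7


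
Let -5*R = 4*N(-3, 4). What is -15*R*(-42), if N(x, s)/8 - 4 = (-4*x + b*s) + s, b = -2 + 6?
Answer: -145152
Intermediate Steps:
b = 4
N(x, s) = 32 - 32*x + 40*s (N(x, s) = 32 + 8*((-4*x + 4*s) + s) = 32 + 8*(-4*x + 5*s) = 32 + (-32*x + 40*s) = 32 - 32*x + 40*s)
R = -1152/5 (R = -4*(32 - 32*(-3) + 40*4)/5 = -4*(32 + 96 + 160)/5 = -4*288/5 = -⅕*1152 = -1152/5 ≈ -230.40)
-15*R*(-42) = -15*(-1152/5)*(-42) = 3456*(-42) = -145152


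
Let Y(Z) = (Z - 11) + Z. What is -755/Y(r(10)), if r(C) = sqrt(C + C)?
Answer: 8305/41 + 3020*sqrt(5)/41 ≈ 367.27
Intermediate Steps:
r(C) = sqrt(2)*sqrt(C) (r(C) = sqrt(2*C) = sqrt(2)*sqrt(C))
Y(Z) = -11 + 2*Z (Y(Z) = (-11 + Z) + Z = -11 + 2*Z)
-755/Y(r(10)) = -755/(-11 + 2*(sqrt(2)*sqrt(10))) = -755/(-11 + 2*(2*sqrt(5))) = -755/(-11 + 4*sqrt(5))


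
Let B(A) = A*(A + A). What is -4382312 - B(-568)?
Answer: -5027560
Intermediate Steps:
B(A) = 2*A**2 (B(A) = A*(2*A) = 2*A**2)
-4382312 - B(-568) = -4382312 - 2*(-568)**2 = -4382312 - 2*322624 = -4382312 - 1*645248 = -4382312 - 645248 = -5027560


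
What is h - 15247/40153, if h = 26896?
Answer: 1079939841/40153 ≈ 26896.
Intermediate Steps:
h - 15247/40153 = 26896 - 15247/40153 = 1079939841/40153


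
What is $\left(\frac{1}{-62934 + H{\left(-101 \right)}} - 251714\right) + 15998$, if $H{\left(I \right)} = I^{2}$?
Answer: $- \frac{12430011829}{52733} \approx -2.3572 \cdot 10^{5}$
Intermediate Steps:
$\left(\frac{1}{-62934 + H{\left(-101 \right)}} - 251714\right) + 15998 = \left(\frac{1}{-62934 + \left(-101\right)^{2}} - 251714\right) + 15998 = \left(\frac{1}{-62934 + 10201} - 251714\right) + 15998 = \left(\frac{1}{-52733} - 251714\right) + 15998 = \left(- \frac{1}{52733} - 251714\right) + 15998 = - \frac{13273634363}{52733} + 15998 = - \frac{12430011829}{52733}$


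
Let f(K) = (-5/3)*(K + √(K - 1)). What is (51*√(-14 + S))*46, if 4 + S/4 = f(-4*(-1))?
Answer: 782*√(-510 - 60*√3) ≈ 19376.0*I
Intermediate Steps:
f(K) = -5*K/3 - 5*√(-1 + K)/3 (f(K) = (-5*⅓)*(K + √(-1 + K)) = -5*(K + √(-1 + K))/3 = -5*K/3 - 5*√(-1 + K)/3)
S = -128/3 - 20*√3/3 (S = -16 + 4*(-(-20)*(-1)/3 - 5*√(-1 - 4*(-1))/3) = -16 + 4*(-5/3*4 - 5*√(-1 + 4)/3) = -16 + 4*(-20/3 - 5*√3/3) = -16 + (-80/3 - 20*√3/3) = -128/3 - 20*√3/3 ≈ -54.214)
(51*√(-14 + S))*46 = (51*√(-14 + (-128/3 - 20*√3/3)))*46 = (51*√(-170/3 - 20*√3/3))*46 = 2346*√(-170/3 - 20*√3/3)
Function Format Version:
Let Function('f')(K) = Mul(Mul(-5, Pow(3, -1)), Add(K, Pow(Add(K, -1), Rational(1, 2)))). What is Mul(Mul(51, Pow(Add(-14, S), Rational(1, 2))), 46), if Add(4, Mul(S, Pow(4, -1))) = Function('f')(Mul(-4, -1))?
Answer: Mul(782, Pow(Add(-510, Mul(-60, Pow(3, Rational(1, 2)))), Rational(1, 2))) ≈ Mul(19376., I)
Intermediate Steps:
Function('f')(K) = Add(Mul(Rational(-5, 3), K), Mul(Rational(-5, 3), Pow(Add(-1, K), Rational(1, 2)))) (Function('f')(K) = Mul(Mul(-5, Rational(1, 3)), Add(K, Pow(Add(-1, K), Rational(1, 2)))) = Mul(Rational(-5, 3), Add(K, Pow(Add(-1, K), Rational(1, 2)))) = Add(Mul(Rational(-5, 3), K), Mul(Rational(-5, 3), Pow(Add(-1, K), Rational(1, 2)))))
S = Add(Rational(-128, 3), Mul(Rational(-20, 3), Pow(3, Rational(1, 2)))) (S = Add(-16, Mul(4, Add(Mul(Rational(-5, 3), Mul(-4, -1)), Mul(Rational(-5, 3), Pow(Add(-1, Mul(-4, -1)), Rational(1, 2)))))) = Add(-16, Mul(4, Add(Mul(Rational(-5, 3), 4), Mul(Rational(-5, 3), Pow(Add(-1, 4), Rational(1, 2)))))) = Add(-16, Mul(4, Add(Rational(-20, 3), Mul(Rational(-5, 3), Pow(3, Rational(1, 2)))))) = Add(-16, Add(Rational(-80, 3), Mul(Rational(-20, 3), Pow(3, Rational(1, 2))))) = Add(Rational(-128, 3), Mul(Rational(-20, 3), Pow(3, Rational(1, 2)))) ≈ -54.214)
Mul(Mul(51, Pow(Add(-14, S), Rational(1, 2))), 46) = Mul(Mul(51, Pow(Add(-14, Add(Rational(-128, 3), Mul(Rational(-20, 3), Pow(3, Rational(1, 2))))), Rational(1, 2))), 46) = Mul(Mul(51, Pow(Add(Rational(-170, 3), Mul(Rational(-20, 3), Pow(3, Rational(1, 2)))), Rational(1, 2))), 46) = Mul(2346, Pow(Add(Rational(-170, 3), Mul(Rational(-20, 3), Pow(3, Rational(1, 2)))), Rational(1, 2)))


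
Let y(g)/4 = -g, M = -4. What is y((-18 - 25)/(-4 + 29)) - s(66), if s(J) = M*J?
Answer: 6772/25 ≈ 270.88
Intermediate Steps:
y(g) = -4*g (y(g) = 4*(-g) = -4*g)
s(J) = -4*J
y((-18 - 25)/(-4 + 29)) - s(66) = -4*(-18 - 25)/(-4 + 29) - (-4)*66 = -(-172)/25 - 1*(-264) = -(-172)/25 + 264 = -4*(-43/25) + 264 = 172/25 + 264 = 6772/25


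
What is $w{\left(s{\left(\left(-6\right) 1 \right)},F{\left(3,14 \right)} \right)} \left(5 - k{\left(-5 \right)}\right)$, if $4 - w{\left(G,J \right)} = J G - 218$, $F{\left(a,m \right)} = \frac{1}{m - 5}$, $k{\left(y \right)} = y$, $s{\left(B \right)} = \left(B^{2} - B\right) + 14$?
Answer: $\frac{19420}{9} \approx 2157.8$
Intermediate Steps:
$s{\left(B \right)} = 14 + B^{2} - B$
$F{\left(a,m \right)} = \frac{1}{-5 + m}$
$w{\left(G,J \right)} = 222 - G J$ ($w{\left(G,J \right)} = 4 - \left(J G - 218\right) = 4 - \left(G J - 218\right) = 4 - \left(-218 + G J\right) = 222 - G J$)
$w{\left(s{\left(\left(-6\right) 1 \right)},F{\left(3,14 \right)} \right)} \left(5 - k{\left(-5 \right)}\right) = \left(222 - \frac{14 + \left(\left(-6\right) 1\right)^{2} - \left(-6\right) 1}{-5 + 14}\right) \left(5 - -5\right) = \left(222 - \frac{14 + \left(-6\right)^{2} - -6}{9}\right) \left(5 + 5\right) = \left(222 - \left(14 + 36 + 6\right) \frac{1}{9}\right) 10 = \left(222 - 56 \cdot \frac{1}{9}\right) 10 = \left(222 - \frac{56}{9}\right) 10 = \frac{1942}{9} \cdot 10 = \frac{19420}{9}$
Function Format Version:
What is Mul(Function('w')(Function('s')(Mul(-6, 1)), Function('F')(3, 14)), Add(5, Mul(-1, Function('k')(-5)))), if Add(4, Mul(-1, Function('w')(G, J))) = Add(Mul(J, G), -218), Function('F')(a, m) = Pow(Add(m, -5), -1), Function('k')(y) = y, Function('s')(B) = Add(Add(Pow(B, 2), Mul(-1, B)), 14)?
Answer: Rational(19420, 9) ≈ 2157.8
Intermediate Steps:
Function('s')(B) = Add(14, Pow(B, 2), Mul(-1, B))
Function('F')(a, m) = Pow(Add(-5, m), -1)
Function('w')(G, J) = Add(222, Mul(-1, G, J)) (Function('w')(G, J) = Add(4, Mul(-1, Add(Mul(J, G), -218))) = Add(4, Mul(-1, Add(Mul(G, J), -218))) = Add(4, Mul(-1, Add(-218, Mul(G, J)))) = Add(4, Add(218, Mul(-1, G, J))) = Add(222, Mul(-1, G, J)))
Mul(Function('w')(Function('s')(Mul(-6, 1)), Function('F')(3, 14)), Add(5, Mul(-1, Function('k')(-5)))) = Mul(Add(222, Mul(-1, Add(14, Pow(Mul(-6, 1), 2), Mul(-1, Mul(-6, 1))), Pow(Add(-5, 14), -1))), Add(5, Mul(-1, -5))) = Mul(Add(222, Mul(-1, Add(14, Pow(-6, 2), Mul(-1, -6)), Pow(9, -1))), Add(5, 5)) = Mul(Add(222, Mul(-1, Add(14, 36, 6), Rational(1, 9))), 10) = Mul(Add(222, Mul(-1, 56, Rational(1, 9))), 10) = Mul(Add(222, Rational(-56, 9)), 10) = Mul(Rational(1942, 9), 10) = Rational(19420, 9)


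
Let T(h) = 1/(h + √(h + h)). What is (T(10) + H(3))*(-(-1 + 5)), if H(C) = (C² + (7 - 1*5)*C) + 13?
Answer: -225/2 + √5/10 ≈ -112.28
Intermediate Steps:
T(h) = 1/(h + √2*√h) (T(h) = 1/(h + √(2*h)) = 1/(h + √2*√h))
H(C) = 13 + C² + 2*C (H(C) = (C² + (7 - 5)*C) + 13 = (C² + 2*C) + 13 = 13 + C² + 2*C)
(T(10) + H(3))*(-(-1 + 5)) = (1/(10 + √2*√10) + (13 + 3² + 2*3))*(-(-1 + 5)) = (1/(10 + 2*√5) + (13 + 9 + 6))*(-1*4) = (1/(10 + 2*√5) + 28)*(-4) = (28 + 1/(10 + 2*√5))*(-4) = -112 - 4/(10 + 2*√5)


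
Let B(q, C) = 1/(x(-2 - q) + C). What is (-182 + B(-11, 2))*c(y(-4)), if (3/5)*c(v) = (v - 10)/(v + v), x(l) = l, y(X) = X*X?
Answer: -10005/176 ≈ -56.847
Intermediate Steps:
y(X) = X**2
B(q, C) = 1/(-2 + C - q) (B(q, C) = 1/((-2 - q) + C) = 1/(-2 + C - q))
c(v) = 5*(-10 + v)/(6*v) (c(v) = 5*((v - 10)/(v + v))/3 = 5*((-10 + v)/((2*v)))/3 = 5*((-10 + v)*(1/(2*v)))/3 = 5*((-10 + v)/(2*v))/3 = 5*(-10 + v)/(6*v))
(-182 + B(-11, 2))*c(y(-4)) = (-182 - 1/(2 - 11 - 1*2))*(5*(-10 + (-4)**2)/(6*((-4)**2))) = (-182 - 1/(2 - 11 - 2))*((5/6)*(-10 + 16)/16) = (-182 - 1/(-11))*((5/6)*(1/16)*6) = (-182 - 1*(-1/11))*(5/16) = (-182 + 1/11)*(5/16) = -2001/11*5/16 = -10005/176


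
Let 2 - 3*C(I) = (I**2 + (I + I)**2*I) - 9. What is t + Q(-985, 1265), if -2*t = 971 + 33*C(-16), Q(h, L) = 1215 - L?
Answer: -89300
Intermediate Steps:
C(I) = 11/3 - 4*I**3/3 - I**2/3 (C(I) = 2/3 - ((I**2 + (I + I)**2*I) - 9)/3 = 2/3 - ((I**2 + (2*I)**2*I) - 9)/3 = 2/3 - ((I**2 + (4*I**2)*I) - 9)/3 = 2/3 - ((I**2 + 4*I**3) - 9)/3 = 2/3 - (-9 + I**2 + 4*I**3)/3 = 2/3 + (3 - 4*I**3/3 - I**2/3) = 11/3 - 4*I**3/3 - I**2/3)
t = -89250 (t = -(971 + 33*(11/3 - 4/3*(-16)**3 - 1/3*(-16)**2))/2 = -(971 + 33*(11/3 - 4/3*(-4096) - 1/3*256))/2 = -(971 + 33*(11/3 + 16384/3 - 256/3))/2 = -(971 + 33*(16139/3))/2 = -(971 + 177529)/2 = -1/2*178500 = -89250)
t + Q(-985, 1265) = -89250 + (1215 - 1*1265) = -89250 + (1215 - 1265) = -89250 - 50 = -89300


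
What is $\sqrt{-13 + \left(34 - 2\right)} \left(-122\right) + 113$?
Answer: $113 - 122 \sqrt{19} \approx -418.79$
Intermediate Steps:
$\sqrt{-13 + \left(34 - 2\right)} \left(-122\right) + 113 = \sqrt{-13 + 32} \left(-122\right) + 113 = \sqrt{19} \left(-122\right) + 113 = - 122 \sqrt{19} + 113 = 113 - 122 \sqrt{19}$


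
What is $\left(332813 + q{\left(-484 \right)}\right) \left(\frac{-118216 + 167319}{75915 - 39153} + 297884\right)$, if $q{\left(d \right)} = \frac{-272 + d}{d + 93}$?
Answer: $\frac{1425042501922424329}{14373942} \approx 9.9141 \cdot 10^{10}$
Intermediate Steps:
$q{\left(d \right)} = \frac{-272 + d}{93 + d}$
$\left(332813 + q{\left(-484 \right)}\right) \left(\frac{-118216 + 167319}{75915 - 39153} + 297884\right) = \left(332813 + \frac{-272 - 484}{93 - 484}\right) \left(\frac{-118216 + 167319}{75915 - 39153} + 297884\right) = \left(332813 + \frac{1}{-391} \left(-756\right)\right) \left(\frac{49103}{36762} + 297884\right) = \left(332813 - - \frac{756}{391}\right) \left(49103 \cdot \frac{1}{36762} + 297884\right) = \left(332813 + \frac{756}{391}\right) \left(\frac{49103}{36762} + 297884\right) = \frac{130130639}{391} \cdot \frac{10950860711}{36762} = \frac{1425042501922424329}{14373942}$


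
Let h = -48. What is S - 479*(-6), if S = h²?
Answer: 5178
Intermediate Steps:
S = 2304 (S = (-48)² = 2304)
S - 479*(-6) = 2304 - 479*(-6) = 2304 + 2874 = 5178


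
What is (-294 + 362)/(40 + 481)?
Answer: 68/521 ≈ 0.13052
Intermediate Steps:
(-294 + 362)/(40 + 481) = 68/521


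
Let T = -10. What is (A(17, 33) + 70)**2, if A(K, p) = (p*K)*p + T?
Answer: 344956329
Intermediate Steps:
A(K, p) = -10 + K*p**2 (A(K, p) = (p*K)*p - 10 = (K*p)*p - 10 = K*p**2 - 10 = -10 + K*p**2)
(A(17, 33) + 70)**2 = ((-10 + 17*33**2) + 70)**2 = ((-10 + 17*1089) + 70)**2 = ((-10 + 18513) + 70)**2 = (18503 + 70)**2 = 18573**2 = 344956329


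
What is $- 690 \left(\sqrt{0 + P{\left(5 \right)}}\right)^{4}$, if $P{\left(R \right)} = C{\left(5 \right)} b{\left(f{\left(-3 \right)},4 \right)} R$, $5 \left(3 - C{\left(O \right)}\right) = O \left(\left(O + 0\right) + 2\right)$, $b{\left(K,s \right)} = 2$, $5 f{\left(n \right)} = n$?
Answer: $-1104000$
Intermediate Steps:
$f{\left(n \right)} = \frac{n}{5}$
$C{\left(O \right)} = 3 - \frac{O \left(2 + O\right)}{5}$ ($C{\left(O \right)} = 3 - \frac{O \left(\left(O + 0\right) + 2\right)}{5} = 3 - \frac{O \left(O + 2\right)}{5} = 3 - \frac{O \left(2 + O\right)}{5}$)
$P{\left(R \right)} = - 8 R$ ($P{\left(R \right)} = \left(3 - 2 - \frac{5^{2}}{5}\right) 2 R = \left(3 - 2 - 5\right) 2 R = \left(-4\right) 2 R = - 8 R$)
$- 690 \left(\sqrt{0 + P{\left(5 \right)}}\right)^{4} = - 690 \left(\sqrt{0 - 40}\right)^{4} = - 690 \left(\sqrt{-40}\right)^{4} = - 690 \left(2 i \sqrt{10}\right)^{4} = \left(-690\right) 1600 = -1104000$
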